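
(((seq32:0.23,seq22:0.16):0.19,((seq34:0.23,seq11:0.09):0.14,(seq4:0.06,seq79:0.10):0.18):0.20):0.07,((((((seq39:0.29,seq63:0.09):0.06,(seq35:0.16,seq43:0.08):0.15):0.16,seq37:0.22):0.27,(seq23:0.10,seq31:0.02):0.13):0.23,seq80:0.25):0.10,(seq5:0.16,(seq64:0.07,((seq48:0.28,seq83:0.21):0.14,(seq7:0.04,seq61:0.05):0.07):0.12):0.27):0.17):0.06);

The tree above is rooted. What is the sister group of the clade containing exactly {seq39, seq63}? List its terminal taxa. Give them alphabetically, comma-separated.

seq35, seq43

The clade containing exactly {seq39, seq63} attaches to the tree at the node subtending ((seq39,seq63),(seq35,seq43)).
The other lineage descending from that same node — the sister group — is (seq35,seq43); its 2 tips in alphabetical order are the answer.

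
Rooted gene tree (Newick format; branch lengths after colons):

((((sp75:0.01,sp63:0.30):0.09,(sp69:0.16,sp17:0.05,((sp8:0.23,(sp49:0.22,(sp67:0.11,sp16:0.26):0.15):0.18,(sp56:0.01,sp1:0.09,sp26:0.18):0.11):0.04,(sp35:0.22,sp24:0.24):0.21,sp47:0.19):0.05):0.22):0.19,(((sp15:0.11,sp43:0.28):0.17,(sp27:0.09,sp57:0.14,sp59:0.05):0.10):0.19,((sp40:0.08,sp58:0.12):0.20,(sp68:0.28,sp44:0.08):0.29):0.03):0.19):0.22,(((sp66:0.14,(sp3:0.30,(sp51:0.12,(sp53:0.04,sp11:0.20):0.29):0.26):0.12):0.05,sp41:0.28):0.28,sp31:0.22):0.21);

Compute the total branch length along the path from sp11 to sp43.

The path runs sp11 → … → MRCA → … → sp43; the MRCA is the root of the tree.
Branch lengths along that path: 0.20 + 0.29 + 0.26 + 0.12 + 0.05 + 0.28 + 0.21 + 0.22 + 0.19 + 0.19 + 0.17 + 0.28 = 2.46.

2.46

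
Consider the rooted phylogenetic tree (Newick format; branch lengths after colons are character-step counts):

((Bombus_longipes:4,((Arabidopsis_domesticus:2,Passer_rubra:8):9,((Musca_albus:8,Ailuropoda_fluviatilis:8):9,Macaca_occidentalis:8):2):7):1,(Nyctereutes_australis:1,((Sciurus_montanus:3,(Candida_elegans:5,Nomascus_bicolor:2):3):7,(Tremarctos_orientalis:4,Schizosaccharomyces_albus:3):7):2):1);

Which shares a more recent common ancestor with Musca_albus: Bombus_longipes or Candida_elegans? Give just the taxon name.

Bombus_longipes

The MRCA of Musca_albus and Bombus_longipes subtends (Bombus_longipes,((Arabidopsis_domesticus,Passer_rubra),((Musca_albus,Ailuropoda_fluviatilis),Macaca_occidentalis))) (6 taxa).
The MRCA of Musca_albus and Candida_elegans is the root, subtending the entire tree (12 taxa).
The first is nested inside the second, so Musca_albus shares a more recent common ancestor with Bombus_longipes.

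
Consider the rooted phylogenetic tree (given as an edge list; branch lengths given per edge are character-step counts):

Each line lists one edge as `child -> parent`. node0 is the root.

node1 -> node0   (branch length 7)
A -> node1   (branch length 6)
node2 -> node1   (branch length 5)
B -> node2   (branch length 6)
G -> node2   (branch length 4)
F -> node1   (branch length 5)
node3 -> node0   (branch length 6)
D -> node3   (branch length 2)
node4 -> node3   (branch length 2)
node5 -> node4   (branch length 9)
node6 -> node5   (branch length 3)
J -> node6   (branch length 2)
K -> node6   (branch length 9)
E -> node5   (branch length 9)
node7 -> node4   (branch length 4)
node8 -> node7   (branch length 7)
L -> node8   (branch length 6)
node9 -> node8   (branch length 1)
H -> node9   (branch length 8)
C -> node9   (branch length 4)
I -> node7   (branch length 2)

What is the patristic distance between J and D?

18

The path runs J → … → MRCA → … → D; the MRCA is the node subtending (D,(((J,K),E),((L,(H,C)),I))).
Branch lengths along that path: 2 + 3 + 9 + 2 + 2 = 18.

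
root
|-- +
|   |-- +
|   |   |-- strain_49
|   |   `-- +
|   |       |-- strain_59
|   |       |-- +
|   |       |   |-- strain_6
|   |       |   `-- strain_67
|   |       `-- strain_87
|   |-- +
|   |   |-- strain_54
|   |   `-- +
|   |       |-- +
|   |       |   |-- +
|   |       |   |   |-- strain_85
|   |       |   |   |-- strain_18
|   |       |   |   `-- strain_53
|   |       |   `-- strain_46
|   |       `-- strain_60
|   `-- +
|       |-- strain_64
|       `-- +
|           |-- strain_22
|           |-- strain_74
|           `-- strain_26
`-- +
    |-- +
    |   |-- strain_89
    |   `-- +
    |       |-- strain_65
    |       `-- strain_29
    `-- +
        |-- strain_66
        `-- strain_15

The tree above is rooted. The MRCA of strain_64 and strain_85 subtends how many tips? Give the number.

15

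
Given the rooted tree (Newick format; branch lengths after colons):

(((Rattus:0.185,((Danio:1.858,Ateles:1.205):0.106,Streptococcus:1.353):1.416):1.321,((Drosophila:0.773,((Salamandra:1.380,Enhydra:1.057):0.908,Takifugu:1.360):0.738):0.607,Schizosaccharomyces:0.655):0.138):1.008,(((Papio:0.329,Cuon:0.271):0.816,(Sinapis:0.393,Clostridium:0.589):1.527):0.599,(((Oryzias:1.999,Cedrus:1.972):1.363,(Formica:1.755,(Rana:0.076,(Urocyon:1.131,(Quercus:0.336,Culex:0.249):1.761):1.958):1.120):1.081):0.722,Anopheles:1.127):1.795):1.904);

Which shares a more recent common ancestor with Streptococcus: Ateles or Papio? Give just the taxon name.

The MRCA of Streptococcus and Ateles subtends ((Danio,Ateles),Streptococcus) (3 taxa).
The MRCA of Streptococcus and Papio is the root, subtending the entire tree (21 taxa).
The first is nested inside the second, so Streptococcus shares a more recent common ancestor with Ateles.

Ateles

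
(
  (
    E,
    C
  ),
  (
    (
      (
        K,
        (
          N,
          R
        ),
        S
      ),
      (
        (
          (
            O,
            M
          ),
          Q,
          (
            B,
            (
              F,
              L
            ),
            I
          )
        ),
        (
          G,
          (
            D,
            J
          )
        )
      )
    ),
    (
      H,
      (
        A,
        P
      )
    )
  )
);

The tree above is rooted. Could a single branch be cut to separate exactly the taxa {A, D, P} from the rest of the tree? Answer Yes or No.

No

The MRCA of the listed taxa subtends (((K,(N,R),S),(((O,M),Q,(B,(F,L),I)),(G,(D,J)))),(H,(A,P))).
That clade also contains B, F, G, H, I, J, K, L, M, N, O, Q, R, S, which are not in the proposed group, so the group is not monophyletic.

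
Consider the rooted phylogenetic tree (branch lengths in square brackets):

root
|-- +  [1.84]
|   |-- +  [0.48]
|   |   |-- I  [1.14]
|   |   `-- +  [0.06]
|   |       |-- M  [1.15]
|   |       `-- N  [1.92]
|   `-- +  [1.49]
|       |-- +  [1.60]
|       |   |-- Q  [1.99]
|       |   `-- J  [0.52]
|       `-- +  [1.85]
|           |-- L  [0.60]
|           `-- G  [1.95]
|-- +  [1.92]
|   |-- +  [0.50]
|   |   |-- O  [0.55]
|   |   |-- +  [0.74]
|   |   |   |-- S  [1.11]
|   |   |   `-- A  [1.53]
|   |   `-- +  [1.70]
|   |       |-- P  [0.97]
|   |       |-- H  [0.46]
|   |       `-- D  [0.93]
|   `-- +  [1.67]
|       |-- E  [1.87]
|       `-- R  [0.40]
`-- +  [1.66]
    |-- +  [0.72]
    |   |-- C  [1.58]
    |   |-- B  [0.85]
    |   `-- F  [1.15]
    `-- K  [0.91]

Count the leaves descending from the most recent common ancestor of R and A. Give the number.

The MRCA of R and A is the node subtending ((O,(S,A),(P,H,D)),(E,R)).
That clade contains 8 terminal taxa: A, D, E, H, O, P, R, S.

8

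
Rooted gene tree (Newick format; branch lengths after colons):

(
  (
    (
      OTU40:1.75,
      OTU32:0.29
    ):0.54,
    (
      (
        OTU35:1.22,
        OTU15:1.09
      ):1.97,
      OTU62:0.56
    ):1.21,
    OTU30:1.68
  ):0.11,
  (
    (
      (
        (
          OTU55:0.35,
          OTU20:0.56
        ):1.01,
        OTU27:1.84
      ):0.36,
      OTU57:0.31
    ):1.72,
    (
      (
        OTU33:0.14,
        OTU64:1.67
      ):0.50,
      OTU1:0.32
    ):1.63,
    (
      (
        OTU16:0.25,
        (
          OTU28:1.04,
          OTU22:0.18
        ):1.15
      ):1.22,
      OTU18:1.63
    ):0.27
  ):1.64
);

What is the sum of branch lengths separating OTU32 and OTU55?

The path runs OTU32 → … → MRCA → … → OTU55; the MRCA is the root of the tree.
Branch lengths along that path: 0.29 + 0.54 + 0.11 + 1.64 + 1.72 + 0.36 + 1.01 + 0.35 = 6.02.

6.02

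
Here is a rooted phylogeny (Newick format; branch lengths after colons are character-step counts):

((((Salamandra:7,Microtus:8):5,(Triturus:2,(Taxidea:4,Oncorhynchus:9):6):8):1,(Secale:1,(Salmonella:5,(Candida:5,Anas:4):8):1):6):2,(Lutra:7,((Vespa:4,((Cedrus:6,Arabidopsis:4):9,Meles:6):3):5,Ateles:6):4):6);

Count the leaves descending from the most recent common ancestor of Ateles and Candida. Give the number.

The MRCA of Ateles and Candida is the root, so the clade is the entire tree.
That clade contains 15 terminal taxa: Anas, Arabidopsis, Ateles, Candida, Cedrus, Lutra, Meles, Microtus, Oncorhynchus, Salamandra, Salmonella, Secale, Taxidea, Triturus, Vespa.

15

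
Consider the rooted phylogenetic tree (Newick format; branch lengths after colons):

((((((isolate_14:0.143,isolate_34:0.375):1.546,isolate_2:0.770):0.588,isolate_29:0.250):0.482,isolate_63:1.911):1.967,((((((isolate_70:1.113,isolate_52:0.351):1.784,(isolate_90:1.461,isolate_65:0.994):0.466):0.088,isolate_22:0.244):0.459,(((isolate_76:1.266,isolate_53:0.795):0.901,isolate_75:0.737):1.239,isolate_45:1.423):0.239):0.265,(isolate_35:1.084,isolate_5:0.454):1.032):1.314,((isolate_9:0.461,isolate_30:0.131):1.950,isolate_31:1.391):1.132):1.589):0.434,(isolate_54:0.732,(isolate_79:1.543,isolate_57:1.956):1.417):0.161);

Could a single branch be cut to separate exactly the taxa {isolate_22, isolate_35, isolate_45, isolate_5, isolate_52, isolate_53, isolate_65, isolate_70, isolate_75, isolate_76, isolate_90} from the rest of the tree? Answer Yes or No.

Yes

The most recent common ancestor of these taxa subtends (((((isolate_70,isolate_52),(isolate_90,isolate_65)),isolate_22),(((isolate_76,isolate_53),isolate_75),isolate_45)),(isolate_35,isolate_5)).
That clade has exactly 11 tips — every listed taxon and nothing else — so the group is monophyletic.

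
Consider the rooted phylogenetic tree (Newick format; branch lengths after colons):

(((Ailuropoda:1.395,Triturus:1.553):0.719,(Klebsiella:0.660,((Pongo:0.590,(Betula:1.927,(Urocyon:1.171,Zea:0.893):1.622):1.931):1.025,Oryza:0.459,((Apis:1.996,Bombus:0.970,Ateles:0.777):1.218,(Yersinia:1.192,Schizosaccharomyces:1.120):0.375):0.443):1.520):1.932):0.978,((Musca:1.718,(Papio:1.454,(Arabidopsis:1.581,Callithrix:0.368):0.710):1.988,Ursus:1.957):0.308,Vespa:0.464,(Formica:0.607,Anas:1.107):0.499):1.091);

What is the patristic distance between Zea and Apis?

9.128

The path runs Zea → … → MRCA → … → Apis; the MRCA is the node subtending ((Pongo,(Betula,(Urocyon,Zea))),Oryza,((Apis,Bombus,Ateles),(Yersinia,Schizosaccharomyces))).
Branch lengths along that path: 0.893 + 1.622 + 1.931 + 1.025 + 0.443 + 1.218 + 1.996 = 9.128.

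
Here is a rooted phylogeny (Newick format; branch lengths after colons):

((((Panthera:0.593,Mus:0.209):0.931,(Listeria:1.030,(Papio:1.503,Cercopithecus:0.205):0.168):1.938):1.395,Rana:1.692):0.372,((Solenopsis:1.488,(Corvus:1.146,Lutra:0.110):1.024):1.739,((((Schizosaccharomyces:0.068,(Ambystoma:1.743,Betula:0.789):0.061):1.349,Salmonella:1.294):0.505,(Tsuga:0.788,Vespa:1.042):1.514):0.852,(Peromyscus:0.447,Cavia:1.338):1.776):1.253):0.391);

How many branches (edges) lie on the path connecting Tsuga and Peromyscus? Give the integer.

The MRCA of Tsuga and Peromyscus is the node subtending ((((Schizosaccharomyces,(Ambystoma,Betula)),Salmonella),(Tsuga,Vespa)),(Peromyscus,Cavia)).
From Tsuga up to that node: 3 branches. From Peromyscus up to the same node: 2 branches. Total: 3 + 2 = 5.

5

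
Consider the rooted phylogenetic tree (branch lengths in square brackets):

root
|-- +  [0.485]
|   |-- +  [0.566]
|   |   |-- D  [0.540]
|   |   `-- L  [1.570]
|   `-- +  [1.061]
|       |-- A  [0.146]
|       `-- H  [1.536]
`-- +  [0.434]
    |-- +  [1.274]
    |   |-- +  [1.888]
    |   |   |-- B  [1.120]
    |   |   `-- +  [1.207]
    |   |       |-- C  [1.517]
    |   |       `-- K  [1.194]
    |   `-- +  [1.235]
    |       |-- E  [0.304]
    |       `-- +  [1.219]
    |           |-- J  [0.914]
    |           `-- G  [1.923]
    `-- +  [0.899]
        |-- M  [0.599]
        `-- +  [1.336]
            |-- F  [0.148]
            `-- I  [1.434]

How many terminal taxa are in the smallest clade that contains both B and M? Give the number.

9

The MRCA of B and M is the node subtending (((B,(C,K)),(E,(J,G))),(M,(F,I))).
That clade contains 9 terminal taxa: B, C, E, F, G, I, J, K, M.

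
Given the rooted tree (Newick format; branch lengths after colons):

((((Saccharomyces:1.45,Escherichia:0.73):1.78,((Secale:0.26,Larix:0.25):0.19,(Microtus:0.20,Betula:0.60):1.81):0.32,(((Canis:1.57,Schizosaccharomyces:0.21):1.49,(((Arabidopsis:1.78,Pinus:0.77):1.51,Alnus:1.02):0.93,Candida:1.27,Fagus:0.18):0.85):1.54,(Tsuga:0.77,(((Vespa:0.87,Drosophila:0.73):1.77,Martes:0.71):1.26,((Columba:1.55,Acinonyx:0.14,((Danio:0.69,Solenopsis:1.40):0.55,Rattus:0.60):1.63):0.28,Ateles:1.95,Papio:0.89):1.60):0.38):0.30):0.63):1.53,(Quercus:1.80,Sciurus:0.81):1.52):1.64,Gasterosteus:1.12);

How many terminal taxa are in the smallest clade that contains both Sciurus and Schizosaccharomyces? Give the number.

26

The MRCA of Sciurus and Schizosaccharomyces is the node subtending (((Saccharomyces,Escherichia),((Secale,Larix),(Microtus,Betula)),(((Canis,Schizosaccharomyces),(((Arabidopsis,Pinus),Alnus),Candida,Fagus)),(Tsuga,(((Vespa,Drosophila),Martes),((Columba,Acinonyx,((Danio,Solenopsis),Rattus)),Ateles,Papio))))),(Quercus,Sciurus)).
That clade contains 26 terminal taxa: Acinonyx, Alnus, Arabidopsis, Ateles, Betula, Candida, Canis, Columba, Danio, Drosophila, Escherichia, Fagus, Larix, Martes, Microtus, Papio, Pinus, Quercus, Rattus, Saccharomyces, Schizosaccharomyces, Sciurus, Secale, Solenopsis, Tsuga, Vespa.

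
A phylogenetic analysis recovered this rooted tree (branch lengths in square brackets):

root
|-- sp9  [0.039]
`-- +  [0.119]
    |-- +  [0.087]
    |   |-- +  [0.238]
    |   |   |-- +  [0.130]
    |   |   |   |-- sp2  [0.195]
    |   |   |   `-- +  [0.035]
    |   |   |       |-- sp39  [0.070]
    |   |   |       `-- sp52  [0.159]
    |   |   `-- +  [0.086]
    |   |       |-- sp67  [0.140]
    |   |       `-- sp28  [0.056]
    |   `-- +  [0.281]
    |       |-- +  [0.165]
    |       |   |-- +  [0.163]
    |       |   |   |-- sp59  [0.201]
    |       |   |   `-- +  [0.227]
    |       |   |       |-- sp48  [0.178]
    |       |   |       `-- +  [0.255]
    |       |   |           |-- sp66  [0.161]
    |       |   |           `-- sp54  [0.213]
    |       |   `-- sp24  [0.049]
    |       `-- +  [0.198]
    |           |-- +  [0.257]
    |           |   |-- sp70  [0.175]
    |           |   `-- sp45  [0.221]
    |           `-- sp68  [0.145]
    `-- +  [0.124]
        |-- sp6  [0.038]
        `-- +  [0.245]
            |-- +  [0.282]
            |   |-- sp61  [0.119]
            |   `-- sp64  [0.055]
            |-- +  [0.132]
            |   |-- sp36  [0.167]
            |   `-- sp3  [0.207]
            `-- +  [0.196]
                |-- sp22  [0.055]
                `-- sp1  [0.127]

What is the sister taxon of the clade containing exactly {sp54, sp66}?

The clade containing exactly {sp54, sp66} attaches to the tree at the node subtending (sp48,(sp66,sp54)).
The other lineage descending from that same node — the sister group — is the single tip sp48.

sp48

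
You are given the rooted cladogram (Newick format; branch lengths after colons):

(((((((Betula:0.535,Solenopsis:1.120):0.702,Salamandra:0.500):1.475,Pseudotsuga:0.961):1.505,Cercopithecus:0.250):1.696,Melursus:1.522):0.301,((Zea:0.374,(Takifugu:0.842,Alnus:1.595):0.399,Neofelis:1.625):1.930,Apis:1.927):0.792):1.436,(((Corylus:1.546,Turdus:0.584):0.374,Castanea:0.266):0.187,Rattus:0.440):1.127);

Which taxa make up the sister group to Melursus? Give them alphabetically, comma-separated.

Betula, Cercopithecus, Pseudotsuga, Salamandra, Solenopsis

Melursus attaches to the tree at the node subtending (((((Betula,Solenopsis),Salamandra),Pseudotsuga),Cercopithecus),Melursus).
The other lineage descending from that same node — the sister group — is ((((Betula,Solenopsis),Salamandra),Pseudotsuga),Cercopithecus); its 5 tips in alphabetical order are the answer.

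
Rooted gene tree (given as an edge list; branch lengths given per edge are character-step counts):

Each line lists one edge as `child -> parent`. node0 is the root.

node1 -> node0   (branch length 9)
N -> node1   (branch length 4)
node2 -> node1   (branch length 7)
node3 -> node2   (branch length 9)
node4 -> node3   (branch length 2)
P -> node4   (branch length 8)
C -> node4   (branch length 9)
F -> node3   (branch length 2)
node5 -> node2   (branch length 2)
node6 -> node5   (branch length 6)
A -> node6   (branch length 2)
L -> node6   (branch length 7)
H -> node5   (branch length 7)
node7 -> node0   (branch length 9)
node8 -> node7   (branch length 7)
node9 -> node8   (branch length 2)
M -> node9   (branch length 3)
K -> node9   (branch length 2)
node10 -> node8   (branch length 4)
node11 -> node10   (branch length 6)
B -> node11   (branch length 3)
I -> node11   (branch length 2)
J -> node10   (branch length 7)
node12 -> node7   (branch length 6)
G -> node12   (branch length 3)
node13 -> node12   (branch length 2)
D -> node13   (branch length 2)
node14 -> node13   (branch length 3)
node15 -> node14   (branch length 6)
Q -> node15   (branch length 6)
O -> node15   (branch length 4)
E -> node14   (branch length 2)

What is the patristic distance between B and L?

The path runs B → … → MRCA → … → L; the MRCA is the root of the tree.
Branch lengths along that path: 3 + 6 + 4 + 7 + 9 + 9 + 7 + 2 + 6 + 7 = 60.

60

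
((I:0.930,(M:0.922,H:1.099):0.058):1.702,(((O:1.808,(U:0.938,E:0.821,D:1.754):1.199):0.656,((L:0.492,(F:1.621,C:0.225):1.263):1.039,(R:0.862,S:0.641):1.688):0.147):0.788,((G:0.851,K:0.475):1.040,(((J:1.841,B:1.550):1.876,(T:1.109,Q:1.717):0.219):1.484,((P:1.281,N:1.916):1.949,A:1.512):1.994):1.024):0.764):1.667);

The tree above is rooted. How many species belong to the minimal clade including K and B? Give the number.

The MRCA of K and B is the node subtending ((G,K),(((J,B),(T,Q)),((P,N),A))).
That clade contains 9 terminal taxa: A, B, G, J, K, N, P, Q, T.

9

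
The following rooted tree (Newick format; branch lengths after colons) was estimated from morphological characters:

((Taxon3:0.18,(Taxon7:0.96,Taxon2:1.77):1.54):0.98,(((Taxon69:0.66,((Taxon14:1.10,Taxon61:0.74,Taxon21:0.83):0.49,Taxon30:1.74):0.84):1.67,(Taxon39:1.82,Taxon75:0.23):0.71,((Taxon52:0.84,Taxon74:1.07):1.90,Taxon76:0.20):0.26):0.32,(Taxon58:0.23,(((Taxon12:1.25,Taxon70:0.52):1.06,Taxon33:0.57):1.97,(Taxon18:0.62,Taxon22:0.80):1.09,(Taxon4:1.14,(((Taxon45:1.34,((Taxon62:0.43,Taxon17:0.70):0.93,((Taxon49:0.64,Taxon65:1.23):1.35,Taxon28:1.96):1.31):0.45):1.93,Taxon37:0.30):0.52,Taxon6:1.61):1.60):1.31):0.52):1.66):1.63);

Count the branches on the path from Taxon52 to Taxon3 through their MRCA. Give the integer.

7

The MRCA of Taxon52 and Taxon3 is the root of the tree.
From Taxon52 up to that node: 5 branches. From Taxon3 up to the same node: 2 branches. Total: 5 + 2 = 7.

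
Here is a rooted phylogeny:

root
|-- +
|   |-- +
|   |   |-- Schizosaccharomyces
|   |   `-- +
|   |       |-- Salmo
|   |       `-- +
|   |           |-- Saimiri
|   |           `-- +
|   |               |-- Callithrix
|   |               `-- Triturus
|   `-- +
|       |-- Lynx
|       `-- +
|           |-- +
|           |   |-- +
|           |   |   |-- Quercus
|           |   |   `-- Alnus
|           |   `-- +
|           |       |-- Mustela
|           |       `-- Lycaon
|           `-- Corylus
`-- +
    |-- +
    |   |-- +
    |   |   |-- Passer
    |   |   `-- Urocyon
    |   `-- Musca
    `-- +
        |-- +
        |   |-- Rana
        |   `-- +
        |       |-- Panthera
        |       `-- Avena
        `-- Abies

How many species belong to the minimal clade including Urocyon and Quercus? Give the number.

18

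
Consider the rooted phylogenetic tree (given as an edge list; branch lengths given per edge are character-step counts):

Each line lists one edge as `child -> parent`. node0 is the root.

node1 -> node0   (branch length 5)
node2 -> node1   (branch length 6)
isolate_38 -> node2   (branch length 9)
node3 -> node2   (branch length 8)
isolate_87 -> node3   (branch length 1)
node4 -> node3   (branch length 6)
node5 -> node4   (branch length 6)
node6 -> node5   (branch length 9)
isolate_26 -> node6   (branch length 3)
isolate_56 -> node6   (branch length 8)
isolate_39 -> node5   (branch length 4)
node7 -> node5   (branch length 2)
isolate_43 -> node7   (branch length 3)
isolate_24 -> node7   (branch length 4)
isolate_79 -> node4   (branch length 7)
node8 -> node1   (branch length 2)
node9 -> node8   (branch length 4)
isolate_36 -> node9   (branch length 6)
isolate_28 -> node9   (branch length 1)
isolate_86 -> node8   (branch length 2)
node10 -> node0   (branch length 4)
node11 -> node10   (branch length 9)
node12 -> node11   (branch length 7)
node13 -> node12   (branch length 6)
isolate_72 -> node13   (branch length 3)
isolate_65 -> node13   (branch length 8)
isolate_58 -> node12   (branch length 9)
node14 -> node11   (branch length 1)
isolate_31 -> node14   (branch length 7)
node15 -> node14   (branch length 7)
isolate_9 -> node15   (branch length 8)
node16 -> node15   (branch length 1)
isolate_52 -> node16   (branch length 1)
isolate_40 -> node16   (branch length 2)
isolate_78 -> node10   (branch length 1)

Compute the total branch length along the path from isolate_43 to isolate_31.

57

The path runs isolate_43 → … → MRCA → … → isolate_31; the MRCA is the root of the tree.
Branch lengths along that path: 3 + 2 + 6 + 6 + 8 + 6 + 5 + 4 + 9 + 1 + 7 = 57.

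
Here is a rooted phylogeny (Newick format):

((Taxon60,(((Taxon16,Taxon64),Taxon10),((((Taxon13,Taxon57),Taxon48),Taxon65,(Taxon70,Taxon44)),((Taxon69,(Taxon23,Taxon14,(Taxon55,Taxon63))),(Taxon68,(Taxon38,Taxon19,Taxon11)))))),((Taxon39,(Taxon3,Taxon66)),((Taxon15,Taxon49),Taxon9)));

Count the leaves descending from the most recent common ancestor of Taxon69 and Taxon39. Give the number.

The MRCA of Taxon69 and Taxon39 is the root, so the clade is the entire tree.
That clade contains 25 terminal taxa: Taxon10, Taxon11, Taxon13, Taxon14, Taxon15, Taxon16, Taxon19, Taxon23, Taxon3, Taxon38, Taxon39, Taxon44, Taxon48, Taxon49, Taxon55, Taxon57, Taxon60, Taxon63, Taxon64, Taxon65, Taxon66, Taxon68, Taxon69, Taxon70, Taxon9.

25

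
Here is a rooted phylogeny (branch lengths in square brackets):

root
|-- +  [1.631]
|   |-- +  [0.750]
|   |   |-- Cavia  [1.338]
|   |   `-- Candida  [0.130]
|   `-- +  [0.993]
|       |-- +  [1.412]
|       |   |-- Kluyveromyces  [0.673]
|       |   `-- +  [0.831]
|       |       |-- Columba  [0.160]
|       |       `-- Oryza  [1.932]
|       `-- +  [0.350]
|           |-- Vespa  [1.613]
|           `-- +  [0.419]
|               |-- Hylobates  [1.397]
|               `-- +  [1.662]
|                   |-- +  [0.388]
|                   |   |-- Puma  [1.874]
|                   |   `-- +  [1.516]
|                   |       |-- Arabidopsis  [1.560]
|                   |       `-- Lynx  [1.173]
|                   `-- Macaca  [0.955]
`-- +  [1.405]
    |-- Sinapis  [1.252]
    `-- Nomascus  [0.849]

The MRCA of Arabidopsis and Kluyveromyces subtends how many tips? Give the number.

9

The MRCA of Arabidopsis and Kluyveromyces is the node subtending ((Kluyveromyces,(Columba,Oryza)),(Vespa,(Hylobates,((Puma,(Arabidopsis,Lynx)),Macaca)))).
That clade contains 9 terminal taxa: Arabidopsis, Columba, Hylobates, Kluyveromyces, Lynx, Macaca, Oryza, Puma, Vespa.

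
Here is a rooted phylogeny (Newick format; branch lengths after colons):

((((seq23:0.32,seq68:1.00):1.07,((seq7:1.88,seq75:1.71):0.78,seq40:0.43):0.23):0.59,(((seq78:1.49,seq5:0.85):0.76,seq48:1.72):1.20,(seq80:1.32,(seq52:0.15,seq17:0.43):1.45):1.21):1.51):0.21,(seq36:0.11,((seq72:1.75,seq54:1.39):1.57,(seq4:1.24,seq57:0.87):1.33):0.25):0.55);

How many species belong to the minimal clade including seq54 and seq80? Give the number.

The MRCA of seq54 and seq80 is the root, so the clade is the entire tree.
That clade contains 16 terminal taxa: seq17, seq23, seq36, seq4, seq40, seq48, seq5, seq52, seq54, seq57, seq68, seq7, seq72, seq75, seq78, seq80.

16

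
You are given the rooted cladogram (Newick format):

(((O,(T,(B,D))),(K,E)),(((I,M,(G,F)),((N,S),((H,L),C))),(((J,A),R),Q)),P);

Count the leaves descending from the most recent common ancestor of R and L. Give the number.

13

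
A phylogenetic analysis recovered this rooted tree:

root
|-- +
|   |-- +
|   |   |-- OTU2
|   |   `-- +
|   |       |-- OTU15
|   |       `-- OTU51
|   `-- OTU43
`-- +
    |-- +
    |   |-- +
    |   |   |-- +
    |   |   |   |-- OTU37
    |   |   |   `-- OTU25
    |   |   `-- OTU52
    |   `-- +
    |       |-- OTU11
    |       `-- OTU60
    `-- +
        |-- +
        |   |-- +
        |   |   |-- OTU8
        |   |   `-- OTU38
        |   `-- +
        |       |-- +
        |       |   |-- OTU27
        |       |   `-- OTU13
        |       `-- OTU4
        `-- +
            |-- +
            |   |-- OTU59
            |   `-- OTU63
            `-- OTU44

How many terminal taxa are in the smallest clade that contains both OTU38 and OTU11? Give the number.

13

The MRCA of OTU38 and OTU11 is the node subtending ((((OTU37,OTU25),OTU52),(OTU11,OTU60)),(((OTU8,OTU38),((OTU27,OTU13),OTU4)),((OTU59,OTU63),OTU44))).
That clade contains 13 terminal taxa: OTU11, OTU13, OTU25, OTU27, OTU37, OTU38, OTU4, OTU44, OTU52, OTU59, OTU60, OTU63, OTU8.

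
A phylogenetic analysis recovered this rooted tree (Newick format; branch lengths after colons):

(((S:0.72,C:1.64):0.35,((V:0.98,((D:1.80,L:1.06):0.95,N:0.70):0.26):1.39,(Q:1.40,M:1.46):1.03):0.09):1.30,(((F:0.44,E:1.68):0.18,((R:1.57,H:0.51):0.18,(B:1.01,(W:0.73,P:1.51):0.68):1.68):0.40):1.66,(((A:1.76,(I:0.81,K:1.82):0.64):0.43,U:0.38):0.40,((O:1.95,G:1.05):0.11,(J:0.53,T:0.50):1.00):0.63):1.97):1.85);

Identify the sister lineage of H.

R

H attaches to the tree at the node subtending (R,H).
The other lineage descending from that same node — the sister group — is the single tip R.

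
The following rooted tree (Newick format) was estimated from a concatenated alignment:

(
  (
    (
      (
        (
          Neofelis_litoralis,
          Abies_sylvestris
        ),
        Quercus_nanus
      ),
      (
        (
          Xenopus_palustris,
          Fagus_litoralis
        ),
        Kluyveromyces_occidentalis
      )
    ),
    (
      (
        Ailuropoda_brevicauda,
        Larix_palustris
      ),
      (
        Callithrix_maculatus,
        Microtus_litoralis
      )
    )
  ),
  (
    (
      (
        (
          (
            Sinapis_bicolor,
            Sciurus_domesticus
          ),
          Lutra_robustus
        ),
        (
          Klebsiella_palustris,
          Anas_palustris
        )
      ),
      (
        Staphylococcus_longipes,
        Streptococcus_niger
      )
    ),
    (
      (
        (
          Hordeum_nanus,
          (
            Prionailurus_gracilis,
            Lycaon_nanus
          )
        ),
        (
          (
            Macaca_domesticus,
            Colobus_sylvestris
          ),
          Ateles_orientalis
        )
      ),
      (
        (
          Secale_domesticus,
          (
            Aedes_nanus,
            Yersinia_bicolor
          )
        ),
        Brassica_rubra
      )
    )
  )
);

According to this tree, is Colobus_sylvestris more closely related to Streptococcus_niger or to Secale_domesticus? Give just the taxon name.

Secale_domesticus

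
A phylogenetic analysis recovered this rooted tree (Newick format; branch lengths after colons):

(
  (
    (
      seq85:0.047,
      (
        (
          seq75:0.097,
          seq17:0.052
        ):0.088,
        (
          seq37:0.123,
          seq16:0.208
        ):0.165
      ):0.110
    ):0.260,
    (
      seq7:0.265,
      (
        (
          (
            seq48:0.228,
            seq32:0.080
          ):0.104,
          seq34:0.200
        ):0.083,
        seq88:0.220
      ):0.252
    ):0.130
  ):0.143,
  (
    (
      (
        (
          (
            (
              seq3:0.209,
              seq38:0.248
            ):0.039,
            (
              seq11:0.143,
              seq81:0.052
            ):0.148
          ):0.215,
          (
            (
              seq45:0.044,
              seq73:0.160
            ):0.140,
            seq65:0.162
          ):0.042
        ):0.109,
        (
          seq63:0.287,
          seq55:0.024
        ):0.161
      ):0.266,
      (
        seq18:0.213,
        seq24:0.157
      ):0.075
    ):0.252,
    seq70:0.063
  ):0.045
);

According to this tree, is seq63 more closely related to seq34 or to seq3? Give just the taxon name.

The MRCA of seq63 and seq3 subtends ((((seq3,seq38),(seq11,seq81)),((seq45,seq73),seq65)),(seq63,seq55)) (9 taxa).
The MRCA of seq63 and seq34 is the root, subtending the entire tree (22 taxa).
The first is nested inside the second, so seq63 shares a more recent common ancestor with seq3.

seq3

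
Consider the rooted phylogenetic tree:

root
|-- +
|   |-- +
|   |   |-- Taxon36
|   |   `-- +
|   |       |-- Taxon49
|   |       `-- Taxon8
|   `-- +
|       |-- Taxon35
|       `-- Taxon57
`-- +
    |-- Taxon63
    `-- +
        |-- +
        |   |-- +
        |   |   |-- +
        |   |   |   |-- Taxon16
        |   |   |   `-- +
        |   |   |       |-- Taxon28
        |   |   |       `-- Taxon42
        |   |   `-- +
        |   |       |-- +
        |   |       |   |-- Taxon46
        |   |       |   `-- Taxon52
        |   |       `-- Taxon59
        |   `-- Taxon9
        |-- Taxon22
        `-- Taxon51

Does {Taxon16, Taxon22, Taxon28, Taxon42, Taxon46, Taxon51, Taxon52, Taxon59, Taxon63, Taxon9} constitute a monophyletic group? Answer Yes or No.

Yes

The most recent common ancestor of these taxa subtends (Taxon63,((((Taxon16,(Taxon28,Taxon42)),((Taxon46,Taxon52),Taxon59)),Taxon9),Taxon22,Taxon51)).
That clade has exactly 10 tips — every listed taxon and nothing else — so the group is monophyletic.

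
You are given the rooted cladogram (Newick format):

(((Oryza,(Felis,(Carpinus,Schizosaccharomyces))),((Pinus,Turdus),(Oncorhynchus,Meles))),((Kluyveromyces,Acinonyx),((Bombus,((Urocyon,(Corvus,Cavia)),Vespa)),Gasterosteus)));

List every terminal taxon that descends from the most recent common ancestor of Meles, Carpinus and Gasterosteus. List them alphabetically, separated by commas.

Tracing Meles: it sits inside (Oncorhynchus,Meles).
Tracing Carpinus: it sits inside (Carpinus,Schizosaccharomyces).
Tracing Gasterosteus: it sits inside ((Bombus,((Urocyon,(Corvus,Cavia)),Vespa)),Gasterosteus).
The smallest clade enclosing all 3 is the whole tree (their MRCA is the root), so the answer is all 16 tips in alphabetical order.

Acinonyx, Bombus, Carpinus, Cavia, Corvus, Felis, Gasterosteus, Kluyveromyces, Meles, Oncorhynchus, Oryza, Pinus, Schizosaccharomyces, Turdus, Urocyon, Vespa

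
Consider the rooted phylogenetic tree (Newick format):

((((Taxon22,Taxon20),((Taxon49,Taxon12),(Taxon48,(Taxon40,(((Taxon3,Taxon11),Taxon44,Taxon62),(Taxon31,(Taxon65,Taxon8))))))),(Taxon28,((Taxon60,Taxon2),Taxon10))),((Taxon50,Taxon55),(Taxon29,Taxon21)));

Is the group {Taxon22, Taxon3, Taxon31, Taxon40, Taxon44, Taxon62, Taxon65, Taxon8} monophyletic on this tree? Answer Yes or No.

The MRCA of the listed taxa subtends ((Taxon22,Taxon20),((Taxon49,Taxon12),(Taxon48,(Taxon40,(((Taxon3,Taxon11),Taxon44,Taxon62),(Taxon31,(Taxon65,Taxon8))))))).
That clade also contains Taxon11, Taxon12, Taxon20, Taxon48, Taxon49, which are not in the proposed group, so the group is not monophyletic.

No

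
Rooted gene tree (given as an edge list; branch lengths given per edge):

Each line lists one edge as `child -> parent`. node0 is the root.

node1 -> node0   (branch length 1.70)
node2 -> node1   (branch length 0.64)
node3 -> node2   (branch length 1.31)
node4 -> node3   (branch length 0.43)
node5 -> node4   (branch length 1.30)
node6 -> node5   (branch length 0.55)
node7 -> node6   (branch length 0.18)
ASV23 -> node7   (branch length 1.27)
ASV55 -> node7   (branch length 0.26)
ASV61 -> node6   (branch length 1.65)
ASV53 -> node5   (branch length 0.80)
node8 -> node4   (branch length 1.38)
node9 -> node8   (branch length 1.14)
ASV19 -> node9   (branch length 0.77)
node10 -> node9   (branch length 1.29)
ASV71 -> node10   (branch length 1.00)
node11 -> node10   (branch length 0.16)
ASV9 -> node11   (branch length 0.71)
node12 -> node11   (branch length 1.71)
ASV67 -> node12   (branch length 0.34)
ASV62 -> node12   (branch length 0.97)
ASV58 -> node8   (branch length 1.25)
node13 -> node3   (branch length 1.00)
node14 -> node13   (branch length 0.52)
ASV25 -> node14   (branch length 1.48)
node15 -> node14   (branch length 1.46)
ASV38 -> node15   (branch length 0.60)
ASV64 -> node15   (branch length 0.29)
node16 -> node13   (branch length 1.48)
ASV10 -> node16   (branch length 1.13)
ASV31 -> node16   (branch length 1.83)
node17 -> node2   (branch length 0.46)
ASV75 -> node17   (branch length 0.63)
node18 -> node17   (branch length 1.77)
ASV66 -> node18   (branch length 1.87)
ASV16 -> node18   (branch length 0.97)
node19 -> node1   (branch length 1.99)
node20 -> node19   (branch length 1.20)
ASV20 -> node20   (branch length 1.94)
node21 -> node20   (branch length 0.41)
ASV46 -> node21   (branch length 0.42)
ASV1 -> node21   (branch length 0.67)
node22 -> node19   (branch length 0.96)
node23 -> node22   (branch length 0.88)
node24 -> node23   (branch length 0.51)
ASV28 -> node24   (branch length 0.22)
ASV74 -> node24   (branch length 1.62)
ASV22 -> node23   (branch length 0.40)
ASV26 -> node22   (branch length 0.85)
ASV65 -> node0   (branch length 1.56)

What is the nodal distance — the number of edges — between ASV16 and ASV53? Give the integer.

The MRCA of ASV16 and ASV53 is the node subtending ((((((ASV23,ASV55),ASV61),ASV53),((ASV19,(ASV71,(ASV9,(ASV67,ASV62)))),ASV58)),((ASV25,(ASV38,ASV64)),(ASV10,ASV31))),(ASV75,(ASV66,ASV16))).
From ASV16 up to that node: 3 branches. From ASV53 up to the same node: 4 branches. Total: 3 + 4 = 7.

7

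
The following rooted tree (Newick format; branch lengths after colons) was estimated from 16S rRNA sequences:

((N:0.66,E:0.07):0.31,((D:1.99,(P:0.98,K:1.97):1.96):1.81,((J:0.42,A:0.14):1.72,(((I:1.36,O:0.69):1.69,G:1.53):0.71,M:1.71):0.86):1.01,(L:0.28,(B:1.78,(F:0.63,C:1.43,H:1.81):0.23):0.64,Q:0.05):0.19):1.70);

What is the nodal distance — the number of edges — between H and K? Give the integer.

7

The MRCA of H and K is the node subtending ((D,(P,K)),((J,A),(((I,O),G),M)),(L,(B,(F,C,H)),Q)).
From H up to that node: 4 branches. From K up to the same node: 3 branches. Total: 4 + 3 = 7.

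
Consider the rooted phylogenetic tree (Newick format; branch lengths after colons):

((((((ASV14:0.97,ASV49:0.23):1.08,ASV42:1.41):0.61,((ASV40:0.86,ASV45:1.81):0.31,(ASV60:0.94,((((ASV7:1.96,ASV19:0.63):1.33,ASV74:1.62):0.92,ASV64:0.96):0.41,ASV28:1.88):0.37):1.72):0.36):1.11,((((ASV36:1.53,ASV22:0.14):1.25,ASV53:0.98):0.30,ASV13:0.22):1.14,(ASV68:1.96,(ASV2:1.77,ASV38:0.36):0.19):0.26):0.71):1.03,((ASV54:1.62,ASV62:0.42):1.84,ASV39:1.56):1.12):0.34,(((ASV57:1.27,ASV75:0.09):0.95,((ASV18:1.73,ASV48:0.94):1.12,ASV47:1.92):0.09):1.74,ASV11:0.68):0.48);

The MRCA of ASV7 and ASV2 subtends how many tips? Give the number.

18

The MRCA of ASV7 and ASV2 is the node subtending ((((ASV14,ASV49),ASV42),((ASV40,ASV45),(ASV60,((((ASV7,ASV19),ASV74),ASV64),ASV28)))),((((ASV36,ASV22),ASV53),ASV13),(ASV68,(ASV2,ASV38)))).
That clade contains 18 terminal taxa: ASV13, ASV14, ASV19, ASV2, ASV22, ASV28, ASV36, ASV38, ASV40, ASV42, ASV45, ASV49, ASV53, ASV60, ASV64, ASV68, ASV7, ASV74.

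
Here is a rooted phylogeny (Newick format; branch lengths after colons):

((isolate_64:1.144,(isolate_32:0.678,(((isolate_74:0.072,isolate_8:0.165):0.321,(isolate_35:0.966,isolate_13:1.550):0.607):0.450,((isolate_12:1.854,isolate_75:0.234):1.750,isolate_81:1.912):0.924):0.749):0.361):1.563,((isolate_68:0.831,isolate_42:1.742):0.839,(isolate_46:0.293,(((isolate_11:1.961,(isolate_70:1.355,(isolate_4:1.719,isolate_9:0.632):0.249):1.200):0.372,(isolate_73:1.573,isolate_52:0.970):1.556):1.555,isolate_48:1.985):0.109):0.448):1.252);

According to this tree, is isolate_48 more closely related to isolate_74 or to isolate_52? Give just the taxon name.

isolate_52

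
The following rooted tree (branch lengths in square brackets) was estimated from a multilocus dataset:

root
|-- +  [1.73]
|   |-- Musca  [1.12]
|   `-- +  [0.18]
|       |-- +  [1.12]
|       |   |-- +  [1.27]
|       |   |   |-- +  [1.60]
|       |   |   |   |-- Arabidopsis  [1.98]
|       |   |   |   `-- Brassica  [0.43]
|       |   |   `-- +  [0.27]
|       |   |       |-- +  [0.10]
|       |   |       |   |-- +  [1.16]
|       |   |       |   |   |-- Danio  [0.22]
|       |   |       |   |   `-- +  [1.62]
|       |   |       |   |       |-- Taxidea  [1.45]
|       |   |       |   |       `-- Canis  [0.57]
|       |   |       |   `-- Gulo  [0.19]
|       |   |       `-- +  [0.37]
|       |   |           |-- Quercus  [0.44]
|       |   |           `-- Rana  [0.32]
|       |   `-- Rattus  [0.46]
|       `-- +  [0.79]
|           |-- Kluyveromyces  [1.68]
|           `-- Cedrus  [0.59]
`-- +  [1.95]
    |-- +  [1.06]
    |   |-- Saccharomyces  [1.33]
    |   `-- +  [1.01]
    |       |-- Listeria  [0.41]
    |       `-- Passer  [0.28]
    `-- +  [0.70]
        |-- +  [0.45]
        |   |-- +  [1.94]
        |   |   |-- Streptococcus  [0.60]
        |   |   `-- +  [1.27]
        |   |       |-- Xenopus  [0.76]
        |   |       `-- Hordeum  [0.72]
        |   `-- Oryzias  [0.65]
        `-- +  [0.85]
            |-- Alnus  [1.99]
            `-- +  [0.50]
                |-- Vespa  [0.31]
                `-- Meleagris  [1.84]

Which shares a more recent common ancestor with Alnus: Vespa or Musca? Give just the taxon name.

The MRCA of Alnus and Vespa subtends (Alnus,(Vespa,Meleagris)) (3 taxa).
The MRCA of Alnus and Musca is the root, subtending the entire tree (22 taxa).
The first is nested inside the second, so Alnus shares a more recent common ancestor with Vespa.

Vespa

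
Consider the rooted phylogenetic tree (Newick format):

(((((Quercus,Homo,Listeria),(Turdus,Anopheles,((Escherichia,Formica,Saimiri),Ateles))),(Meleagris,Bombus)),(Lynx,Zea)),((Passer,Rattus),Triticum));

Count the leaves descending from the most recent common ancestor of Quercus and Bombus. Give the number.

The MRCA of Quercus and Bombus is the node subtending (((Quercus,Homo,Listeria),(Turdus,Anopheles,((Escherichia,Formica,Saimiri),Ateles))),(Meleagris,Bombus)).
That clade contains 11 terminal taxa: Anopheles, Ateles, Bombus, Escherichia, Formica, Homo, Listeria, Meleagris, Quercus, Saimiri, Turdus.

11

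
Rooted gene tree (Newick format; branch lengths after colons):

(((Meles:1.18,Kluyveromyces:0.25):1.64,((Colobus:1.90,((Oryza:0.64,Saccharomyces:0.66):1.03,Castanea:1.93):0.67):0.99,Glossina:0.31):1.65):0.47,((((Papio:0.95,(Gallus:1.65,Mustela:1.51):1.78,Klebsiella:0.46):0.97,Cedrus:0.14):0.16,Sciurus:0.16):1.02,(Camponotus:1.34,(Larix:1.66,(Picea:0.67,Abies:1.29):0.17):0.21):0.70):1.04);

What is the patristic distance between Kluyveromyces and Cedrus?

The path runs Kluyveromyces → … → MRCA → … → Cedrus; the MRCA is the root of the tree.
Branch lengths along that path: 0.25 + 1.64 + 0.47 + 1.04 + 1.02 + 0.16 + 0.14 = 4.72.

4.72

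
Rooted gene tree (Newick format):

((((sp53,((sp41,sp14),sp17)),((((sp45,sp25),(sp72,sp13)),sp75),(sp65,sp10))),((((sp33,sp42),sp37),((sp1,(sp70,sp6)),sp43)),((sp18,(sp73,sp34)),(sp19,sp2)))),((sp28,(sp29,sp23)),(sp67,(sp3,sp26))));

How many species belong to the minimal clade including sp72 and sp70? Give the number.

The MRCA of sp72 and sp70 is the node subtending (((sp53,((sp41,sp14),sp17)),((((sp45,sp25),(sp72,sp13)),sp75),(sp65,sp10))),((((sp33,sp42),sp37),((sp1,(sp70,sp6)),sp43)),((sp18,(sp73,sp34)),(sp19,sp2)))).
That clade contains 23 terminal taxa: sp1, sp10, sp13, sp14, sp17, sp18, sp19, sp2, sp25, sp33, sp34, sp37, sp41, sp42, sp43, sp45, sp53, sp6, sp65, sp70, sp72, sp73, sp75.

23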